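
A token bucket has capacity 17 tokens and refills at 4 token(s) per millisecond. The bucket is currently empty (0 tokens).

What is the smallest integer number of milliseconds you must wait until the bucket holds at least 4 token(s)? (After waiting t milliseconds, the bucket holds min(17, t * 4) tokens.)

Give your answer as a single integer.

Answer: 1

Derivation:
Need t * 4 >= 4, so t >= 4/4.
Smallest integer t = ceil(4/4) = 1.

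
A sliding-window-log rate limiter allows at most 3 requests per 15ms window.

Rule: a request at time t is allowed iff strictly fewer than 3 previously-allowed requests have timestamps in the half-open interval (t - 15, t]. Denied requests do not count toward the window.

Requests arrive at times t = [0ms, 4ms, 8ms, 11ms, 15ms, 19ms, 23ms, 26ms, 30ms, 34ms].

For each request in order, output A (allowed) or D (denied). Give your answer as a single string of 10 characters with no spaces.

Tracking allowed requests in the window:
  req#1 t=0ms: ALLOW
  req#2 t=4ms: ALLOW
  req#3 t=8ms: ALLOW
  req#4 t=11ms: DENY
  req#5 t=15ms: ALLOW
  req#6 t=19ms: ALLOW
  req#7 t=23ms: ALLOW
  req#8 t=26ms: DENY
  req#9 t=30ms: ALLOW
  req#10 t=34ms: ALLOW

Answer: AAADAAADAA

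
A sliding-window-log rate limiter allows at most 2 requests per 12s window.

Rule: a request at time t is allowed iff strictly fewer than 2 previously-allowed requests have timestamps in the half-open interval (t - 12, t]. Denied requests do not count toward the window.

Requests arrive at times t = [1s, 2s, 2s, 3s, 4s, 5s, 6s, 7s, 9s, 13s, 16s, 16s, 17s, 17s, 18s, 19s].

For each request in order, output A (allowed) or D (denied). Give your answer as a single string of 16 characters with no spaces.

Tracking allowed requests in the window:
  req#1 t=1s: ALLOW
  req#2 t=2s: ALLOW
  req#3 t=2s: DENY
  req#4 t=3s: DENY
  req#5 t=4s: DENY
  req#6 t=5s: DENY
  req#7 t=6s: DENY
  req#8 t=7s: DENY
  req#9 t=9s: DENY
  req#10 t=13s: ALLOW
  req#11 t=16s: ALLOW
  req#12 t=16s: DENY
  req#13 t=17s: DENY
  req#14 t=17s: DENY
  req#15 t=18s: DENY
  req#16 t=19s: DENY

Answer: AADDDDDDDAADDDDD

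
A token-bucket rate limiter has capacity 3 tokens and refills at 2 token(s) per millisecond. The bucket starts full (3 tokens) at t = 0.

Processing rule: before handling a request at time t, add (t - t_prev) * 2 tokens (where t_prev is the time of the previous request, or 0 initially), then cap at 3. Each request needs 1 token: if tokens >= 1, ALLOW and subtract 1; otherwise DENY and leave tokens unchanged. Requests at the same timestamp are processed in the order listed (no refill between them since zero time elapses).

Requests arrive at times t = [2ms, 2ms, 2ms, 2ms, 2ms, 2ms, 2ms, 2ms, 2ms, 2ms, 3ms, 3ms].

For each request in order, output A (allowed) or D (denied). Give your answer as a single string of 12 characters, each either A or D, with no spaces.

Simulating step by step:
  req#1 t=2ms: ALLOW
  req#2 t=2ms: ALLOW
  req#3 t=2ms: ALLOW
  req#4 t=2ms: DENY
  req#5 t=2ms: DENY
  req#6 t=2ms: DENY
  req#7 t=2ms: DENY
  req#8 t=2ms: DENY
  req#9 t=2ms: DENY
  req#10 t=2ms: DENY
  req#11 t=3ms: ALLOW
  req#12 t=3ms: ALLOW

Answer: AAADDDDDDDAA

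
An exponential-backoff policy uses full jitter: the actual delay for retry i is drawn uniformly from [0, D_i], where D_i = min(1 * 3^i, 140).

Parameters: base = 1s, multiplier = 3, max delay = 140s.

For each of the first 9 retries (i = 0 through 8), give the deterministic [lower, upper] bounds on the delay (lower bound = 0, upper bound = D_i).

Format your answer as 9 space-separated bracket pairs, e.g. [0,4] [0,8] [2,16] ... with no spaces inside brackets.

Computing bounds per retry:
  i=0: D_i=min(1*3^0,140)=1, bounds=[0,1]
  i=1: D_i=min(1*3^1,140)=3, bounds=[0,3]
  i=2: D_i=min(1*3^2,140)=9, bounds=[0,9]
  i=3: D_i=min(1*3^3,140)=27, bounds=[0,27]
  i=4: D_i=min(1*3^4,140)=81, bounds=[0,81]
  i=5: D_i=min(1*3^5,140)=140, bounds=[0,140]
  i=6: D_i=min(1*3^6,140)=140, bounds=[0,140]
  i=7: D_i=min(1*3^7,140)=140, bounds=[0,140]
  i=8: D_i=min(1*3^8,140)=140, bounds=[0,140]

Answer: [0,1] [0,3] [0,9] [0,27] [0,81] [0,140] [0,140] [0,140] [0,140]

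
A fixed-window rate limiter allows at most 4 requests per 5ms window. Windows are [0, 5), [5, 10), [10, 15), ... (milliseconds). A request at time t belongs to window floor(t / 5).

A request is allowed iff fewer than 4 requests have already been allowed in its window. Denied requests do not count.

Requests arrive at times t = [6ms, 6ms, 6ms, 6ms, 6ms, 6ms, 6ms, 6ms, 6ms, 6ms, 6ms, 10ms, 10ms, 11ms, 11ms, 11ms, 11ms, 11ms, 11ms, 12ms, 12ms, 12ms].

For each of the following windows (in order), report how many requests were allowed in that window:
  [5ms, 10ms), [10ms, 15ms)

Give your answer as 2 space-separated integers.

Answer: 4 4

Derivation:
Processing requests:
  req#1 t=6ms (window 1): ALLOW
  req#2 t=6ms (window 1): ALLOW
  req#3 t=6ms (window 1): ALLOW
  req#4 t=6ms (window 1): ALLOW
  req#5 t=6ms (window 1): DENY
  req#6 t=6ms (window 1): DENY
  req#7 t=6ms (window 1): DENY
  req#8 t=6ms (window 1): DENY
  req#9 t=6ms (window 1): DENY
  req#10 t=6ms (window 1): DENY
  req#11 t=6ms (window 1): DENY
  req#12 t=10ms (window 2): ALLOW
  req#13 t=10ms (window 2): ALLOW
  req#14 t=11ms (window 2): ALLOW
  req#15 t=11ms (window 2): ALLOW
  req#16 t=11ms (window 2): DENY
  req#17 t=11ms (window 2): DENY
  req#18 t=11ms (window 2): DENY
  req#19 t=11ms (window 2): DENY
  req#20 t=12ms (window 2): DENY
  req#21 t=12ms (window 2): DENY
  req#22 t=12ms (window 2): DENY

Allowed counts by window: 4 4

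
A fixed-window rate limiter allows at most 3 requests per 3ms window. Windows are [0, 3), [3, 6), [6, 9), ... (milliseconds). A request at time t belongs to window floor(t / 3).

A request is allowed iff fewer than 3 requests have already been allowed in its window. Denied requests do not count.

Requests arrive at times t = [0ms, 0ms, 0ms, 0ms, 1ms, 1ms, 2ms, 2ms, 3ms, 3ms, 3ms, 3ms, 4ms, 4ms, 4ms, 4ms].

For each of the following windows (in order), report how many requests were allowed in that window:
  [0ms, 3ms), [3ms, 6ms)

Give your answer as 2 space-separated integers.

Processing requests:
  req#1 t=0ms (window 0): ALLOW
  req#2 t=0ms (window 0): ALLOW
  req#3 t=0ms (window 0): ALLOW
  req#4 t=0ms (window 0): DENY
  req#5 t=1ms (window 0): DENY
  req#6 t=1ms (window 0): DENY
  req#7 t=2ms (window 0): DENY
  req#8 t=2ms (window 0): DENY
  req#9 t=3ms (window 1): ALLOW
  req#10 t=3ms (window 1): ALLOW
  req#11 t=3ms (window 1): ALLOW
  req#12 t=3ms (window 1): DENY
  req#13 t=4ms (window 1): DENY
  req#14 t=4ms (window 1): DENY
  req#15 t=4ms (window 1): DENY
  req#16 t=4ms (window 1): DENY

Allowed counts by window: 3 3

Answer: 3 3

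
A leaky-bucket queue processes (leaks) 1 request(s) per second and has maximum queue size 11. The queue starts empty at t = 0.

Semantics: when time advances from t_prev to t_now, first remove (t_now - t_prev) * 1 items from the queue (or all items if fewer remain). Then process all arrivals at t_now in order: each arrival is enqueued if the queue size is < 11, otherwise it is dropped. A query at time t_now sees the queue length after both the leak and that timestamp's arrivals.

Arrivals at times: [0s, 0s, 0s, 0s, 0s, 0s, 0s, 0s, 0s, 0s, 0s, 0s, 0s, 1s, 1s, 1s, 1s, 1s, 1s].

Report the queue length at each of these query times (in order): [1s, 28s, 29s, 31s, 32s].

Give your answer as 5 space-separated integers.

Queue lengths at query times:
  query t=1s: backlog = 11
  query t=28s: backlog = 0
  query t=29s: backlog = 0
  query t=31s: backlog = 0
  query t=32s: backlog = 0

Answer: 11 0 0 0 0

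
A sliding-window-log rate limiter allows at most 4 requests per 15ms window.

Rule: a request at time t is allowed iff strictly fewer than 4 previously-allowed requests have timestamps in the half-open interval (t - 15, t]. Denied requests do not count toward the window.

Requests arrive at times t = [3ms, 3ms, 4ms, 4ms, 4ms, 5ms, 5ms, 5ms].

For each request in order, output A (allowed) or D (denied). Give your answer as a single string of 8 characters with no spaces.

Tracking allowed requests in the window:
  req#1 t=3ms: ALLOW
  req#2 t=3ms: ALLOW
  req#3 t=4ms: ALLOW
  req#4 t=4ms: ALLOW
  req#5 t=4ms: DENY
  req#6 t=5ms: DENY
  req#7 t=5ms: DENY
  req#8 t=5ms: DENY

Answer: AAAADDDD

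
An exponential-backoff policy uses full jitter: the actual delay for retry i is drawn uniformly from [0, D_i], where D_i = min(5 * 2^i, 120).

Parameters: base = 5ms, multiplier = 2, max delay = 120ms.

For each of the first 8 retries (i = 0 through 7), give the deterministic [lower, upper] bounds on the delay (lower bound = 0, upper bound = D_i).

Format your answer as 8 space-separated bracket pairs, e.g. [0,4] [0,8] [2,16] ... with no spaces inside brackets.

Computing bounds per retry:
  i=0: D_i=min(5*2^0,120)=5, bounds=[0,5]
  i=1: D_i=min(5*2^1,120)=10, bounds=[0,10]
  i=2: D_i=min(5*2^2,120)=20, bounds=[0,20]
  i=3: D_i=min(5*2^3,120)=40, bounds=[0,40]
  i=4: D_i=min(5*2^4,120)=80, bounds=[0,80]
  i=5: D_i=min(5*2^5,120)=120, bounds=[0,120]
  i=6: D_i=min(5*2^6,120)=120, bounds=[0,120]
  i=7: D_i=min(5*2^7,120)=120, bounds=[0,120]

Answer: [0,5] [0,10] [0,20] [0,40] [0,80] [0,120] [0,120] [0,120]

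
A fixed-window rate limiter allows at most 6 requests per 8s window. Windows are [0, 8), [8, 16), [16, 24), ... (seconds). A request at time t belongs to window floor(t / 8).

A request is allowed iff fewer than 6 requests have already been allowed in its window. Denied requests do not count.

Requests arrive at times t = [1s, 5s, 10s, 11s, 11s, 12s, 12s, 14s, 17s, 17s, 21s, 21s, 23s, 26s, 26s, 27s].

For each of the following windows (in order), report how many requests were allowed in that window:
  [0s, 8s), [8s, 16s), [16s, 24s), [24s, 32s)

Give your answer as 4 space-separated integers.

Answer: 2 6 5 3

Derivation:
Processing requests:
  req#1 t=1s (window 0): ALLOW
  req#2 t=5s (window 0): ALLOW
  req#3 t=10s (window 1): ALLOW
  req#4 t=11s (window 1): ALLOW
  req#5 t=11s (window 1): ALLOW
  req#6 t=12s (window 1): ALLOW
  req#7 t=12s (window 1): ALLOW
  req#8 t=14s (window 1): ALLOW
  req#9 t=17s (window 2): ALLOW
  req#10 t=17s (window 2): ALLOW
  req#11 t=21s (window 2): ALLOW
  req#12 t=21s (window 2): ALLOW
  req#13 t=23s (window 2): ALLOW
  req#14 t=26s (window 3): ALLOW
  req#15 t=26s (window 3): ALLOW
  req#16 t=27s (window 3): ALLOW

Allowed counts by window: 2 6 5 3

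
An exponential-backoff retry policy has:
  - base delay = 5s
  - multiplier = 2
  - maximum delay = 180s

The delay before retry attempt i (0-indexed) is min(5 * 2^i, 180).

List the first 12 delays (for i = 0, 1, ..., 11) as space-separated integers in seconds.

Computing each delay:
  i=0: min(5*2^0, 180) = 5
  i=1: min(5*2^1, 180) = 10
  i=2: min(5*2^2, 180) = 20
  i=3: min(5*2^3, 180) = 40
  i=4: min(5*2^4, 180) = 80
  i=5: min(5*2^5, 180) = 160
  i=6: min(5*2^6, 180) = 180
  i=7: min(5*2^7, 180) = 180
  i=8: min(5*2^8, 180) = 180
  i=9: min(5*2^9, 180) = 180
  i=10: min(5*2^10, 180) = 180
  i=11: min(5*2^11, 180) = 180

Answer: 5 10 20 40 80 160 180 180 180 180 180 180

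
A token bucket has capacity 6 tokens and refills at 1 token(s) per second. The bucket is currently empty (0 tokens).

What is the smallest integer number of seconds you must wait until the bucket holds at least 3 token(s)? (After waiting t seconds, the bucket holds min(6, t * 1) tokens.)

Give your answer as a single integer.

Answer: 3

Derivation:
Need t * 1 >= 3, so t >= 3/1.
Smallest integer t = ceil(3/1) = 3.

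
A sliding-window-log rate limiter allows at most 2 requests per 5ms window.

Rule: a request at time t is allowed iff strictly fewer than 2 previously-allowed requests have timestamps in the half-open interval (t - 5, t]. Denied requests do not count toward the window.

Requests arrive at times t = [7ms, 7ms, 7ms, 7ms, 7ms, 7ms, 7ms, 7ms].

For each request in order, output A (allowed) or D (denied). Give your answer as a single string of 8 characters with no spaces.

Tracking allowed requests in the window:
  req#1 t=7ms: ALLOW
  req#2 t=7ms: ALLOW
  req#3 t=7ms: DENY
  req#4 t=7ms: DENY
  req#5 t=7ms: DENY
  req#6 t=7ms: DENY
  req#7 t=7ms: DENY
  req#8 t=7ms: DENY

Answer: AADDDDDD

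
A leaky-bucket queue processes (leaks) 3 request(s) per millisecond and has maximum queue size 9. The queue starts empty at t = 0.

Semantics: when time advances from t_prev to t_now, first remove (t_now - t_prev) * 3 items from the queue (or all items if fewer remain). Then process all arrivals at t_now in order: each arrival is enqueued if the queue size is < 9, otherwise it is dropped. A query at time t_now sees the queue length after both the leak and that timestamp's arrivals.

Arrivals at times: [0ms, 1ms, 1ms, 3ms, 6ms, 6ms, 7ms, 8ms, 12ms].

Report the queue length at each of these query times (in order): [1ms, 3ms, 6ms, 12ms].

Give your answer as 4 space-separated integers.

Answer: 2 1 2 1

Derivation:
Queue lengths at query times:
  query t=1ms: backlog = 2
  query t=3ms: backlog = 1
  query t=6ms: backlog = 2
  query t=12ms: backlog = 1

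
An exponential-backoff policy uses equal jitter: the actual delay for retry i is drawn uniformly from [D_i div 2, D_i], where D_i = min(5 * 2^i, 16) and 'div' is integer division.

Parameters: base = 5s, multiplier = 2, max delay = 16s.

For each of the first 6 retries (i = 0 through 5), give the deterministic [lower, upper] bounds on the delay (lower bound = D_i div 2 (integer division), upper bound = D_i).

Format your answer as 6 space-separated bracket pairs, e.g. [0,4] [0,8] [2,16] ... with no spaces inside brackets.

Computing bounds per retry:
  i=0: D_i=min(5*2^0,16)=5, bounds=[2,5]
  i=1: D_i=min(5*2^1,16)=10, bounds=[5,10]
  i=2: D_i=min(5*2^2,16)=16, bounds=[8,16]
  i=3: D_i=min(5*2^3,16)=16, bounds=[8,16]
  i=4: D_i=min(5*2^4,16)=16, bounds=[8,16]
  i=5: D_i=min(5*2^5,16)=16, bounds=[8,16]

Answer: [2,5] [5,10] [8,16] [8,16] [8,16] [8,16]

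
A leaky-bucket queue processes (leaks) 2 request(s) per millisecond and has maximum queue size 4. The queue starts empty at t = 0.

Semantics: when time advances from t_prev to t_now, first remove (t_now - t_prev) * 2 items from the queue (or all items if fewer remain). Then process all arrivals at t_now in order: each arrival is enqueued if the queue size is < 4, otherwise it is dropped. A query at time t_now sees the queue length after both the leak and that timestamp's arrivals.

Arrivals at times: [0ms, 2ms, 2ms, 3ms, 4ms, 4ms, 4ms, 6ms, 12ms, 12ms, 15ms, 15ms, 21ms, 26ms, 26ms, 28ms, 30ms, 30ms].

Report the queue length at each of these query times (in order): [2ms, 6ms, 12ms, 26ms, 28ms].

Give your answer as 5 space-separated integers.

Queue lengths at query times:
  query t=2ms: backlog = 2
  query t=6ms: backlog = 1
  query t=12ms: backlog = 2
  query t=26ms: backlog = 2
  query t=28ms: backlog = 1

Answer: 2 1 2 2 1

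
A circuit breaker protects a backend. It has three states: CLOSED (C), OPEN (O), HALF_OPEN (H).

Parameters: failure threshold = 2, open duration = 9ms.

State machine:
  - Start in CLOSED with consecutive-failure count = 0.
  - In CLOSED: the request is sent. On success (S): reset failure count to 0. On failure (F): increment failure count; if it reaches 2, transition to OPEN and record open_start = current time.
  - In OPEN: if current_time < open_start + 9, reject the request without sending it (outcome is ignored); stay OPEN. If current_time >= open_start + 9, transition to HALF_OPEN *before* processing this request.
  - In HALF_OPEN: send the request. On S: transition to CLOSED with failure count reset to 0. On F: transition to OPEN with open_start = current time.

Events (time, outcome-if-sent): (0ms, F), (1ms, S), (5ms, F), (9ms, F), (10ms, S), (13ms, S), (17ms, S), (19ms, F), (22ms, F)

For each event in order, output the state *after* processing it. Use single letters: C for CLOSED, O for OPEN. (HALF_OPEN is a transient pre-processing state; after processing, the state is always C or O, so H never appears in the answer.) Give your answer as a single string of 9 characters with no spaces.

State after each event:
  event#1 t=0ms outcome=F: state=CLOSED
  event#2 t=1ms outcome=S: state=CLOSED
  event#3 t=5ms outcome=F: state=CLOSED
  event#4 t=9ms outcome=F: state=OPEN
  event#5 t=10ms outcome=S: state=OPEN
  event#6 t=13ms outcome=S: state=OPEN
  event#7 t=17ms outcome=S: state=OPEN
  event#8 t=19ms outcome=F: state=OPEN
  event#9 t=22ms outcome=F: state=OPEN

Answer: CCCOOOOOO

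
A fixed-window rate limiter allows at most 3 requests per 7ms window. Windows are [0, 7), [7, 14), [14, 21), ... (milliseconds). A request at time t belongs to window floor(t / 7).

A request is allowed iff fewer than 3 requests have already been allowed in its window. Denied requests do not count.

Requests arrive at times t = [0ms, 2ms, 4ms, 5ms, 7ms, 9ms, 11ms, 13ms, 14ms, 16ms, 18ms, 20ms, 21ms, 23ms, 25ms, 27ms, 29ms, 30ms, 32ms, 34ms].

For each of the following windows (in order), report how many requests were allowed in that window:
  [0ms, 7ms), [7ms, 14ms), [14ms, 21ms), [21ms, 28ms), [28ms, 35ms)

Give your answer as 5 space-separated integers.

Answer: 3 3 3 3 3

Derivation:
Processing requests:
  req#1 t=0ms (window 0): ALLOW
  req#2 t=2ms (window 0): ALLOW
  req#3 t=4ms (window 0): ALLOW
  req#4 t=5ms (window 0): DENY
  req#5 t=7ms (window 1): ALLOW
  req#6 t=9ms (window 1): ALLOW
  req#7 t=11ms (window 1): ALLOW
  req#8 t=13ms (window 1): DENY
  req#9 t=14ms (window 2): ALLOW
  req#10 t=16ms (window 2): ALLOW
  req#11 t=18ms (window 2): ALLOW
  req#12 t=20ms (window 2): DENY
  req#13 t=21ms (window 3): ALLOW
  req#14 t=23ms (window 3): ALLOW
  req#15 t=25ms (window 3): ALLOW
  req#16 t=27ms (window 3): DENY
  req#17 t=29ms (window 4): ALLOW
  req#18 t=30ms (window 4): ALLOW
  req#19 t=32ms (window 4): ALLOW
  req#20 t=34ms (window 4): DENY

Allowed counts by window: 3 3 3 3 3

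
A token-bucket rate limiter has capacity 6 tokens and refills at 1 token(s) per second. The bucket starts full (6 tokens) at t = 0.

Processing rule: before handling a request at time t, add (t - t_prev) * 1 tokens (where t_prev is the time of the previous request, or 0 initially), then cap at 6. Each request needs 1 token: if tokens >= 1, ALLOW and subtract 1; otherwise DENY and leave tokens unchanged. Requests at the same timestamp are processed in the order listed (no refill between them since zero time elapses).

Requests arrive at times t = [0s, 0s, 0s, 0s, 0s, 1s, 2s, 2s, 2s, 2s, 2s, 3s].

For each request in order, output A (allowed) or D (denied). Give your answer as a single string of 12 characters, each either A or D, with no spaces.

Simulating step by step:
  req#1 t=0s: ALLOW
  req#2 t=0s: ALLOW
  req#3 t=0s: ALLOW
  req#4 t=0s: ALLOW
  req#5 t=0s: ALLOW
  req#6 t=1s: ALLOW
  req#7 t=2s: ALLOW
  req#8 t=2s: ALLOW
  req#9 t=2s: DENY
  req#10 t=2s: DENY
  req#11 t=2s: DENY
  req#12 t=3s: ALLOW

Answer: AAAAAAAADDDA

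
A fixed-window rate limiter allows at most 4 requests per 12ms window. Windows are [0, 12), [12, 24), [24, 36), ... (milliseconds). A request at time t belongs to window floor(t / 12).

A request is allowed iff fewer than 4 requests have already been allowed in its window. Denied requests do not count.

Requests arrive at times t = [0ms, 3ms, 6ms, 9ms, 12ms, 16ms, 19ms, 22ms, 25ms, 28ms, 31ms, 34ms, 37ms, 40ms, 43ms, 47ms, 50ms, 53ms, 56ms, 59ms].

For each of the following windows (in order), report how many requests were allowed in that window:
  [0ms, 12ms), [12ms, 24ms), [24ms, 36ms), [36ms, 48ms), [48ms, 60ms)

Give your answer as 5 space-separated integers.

Answer: 4 4 4 4 4

Derivation:
Processing requests:
  req#1 t=0ms (window 0): ALLOW
  req#2 t=3ms (window 0): ALLOW
  req#3 t=6ms (window 0): ALLOW
  req#4 t=9ms (window 0): ALLOW
  req#5 t=12ms (window 1): ALLOW
  req#6 t=16ms (window 1): ALLOW
  req#7 t=19ms (window 1): ALLOW
  req#8 t=22ms (window 1): ALLOW
  req#9 t=25ms (window 2): ALLOW
  req#10 t=28ms (window 2): ALLOW
  req#11 t=31ms (window 2): ALLOW
  req#12 t=34ms (window 2): ALLOW
  req#13 t=37ms (window 3): ALLOW
  req#14 t=40ms (window 3): ALLOW
  req#15 t=43ms (window 3): ALLOW
  req#16 t=47ms (window 3): ALLOW
  req#17 t=50ms (window 4): ALLOW
  req#18 t=53ms (window 4): ALLOW
  req#19 t=56ms (window 4): ALLOW
  req#20 t=59ms (window 4): ALLOW

Allowed counts by window: 4 4 4 4 4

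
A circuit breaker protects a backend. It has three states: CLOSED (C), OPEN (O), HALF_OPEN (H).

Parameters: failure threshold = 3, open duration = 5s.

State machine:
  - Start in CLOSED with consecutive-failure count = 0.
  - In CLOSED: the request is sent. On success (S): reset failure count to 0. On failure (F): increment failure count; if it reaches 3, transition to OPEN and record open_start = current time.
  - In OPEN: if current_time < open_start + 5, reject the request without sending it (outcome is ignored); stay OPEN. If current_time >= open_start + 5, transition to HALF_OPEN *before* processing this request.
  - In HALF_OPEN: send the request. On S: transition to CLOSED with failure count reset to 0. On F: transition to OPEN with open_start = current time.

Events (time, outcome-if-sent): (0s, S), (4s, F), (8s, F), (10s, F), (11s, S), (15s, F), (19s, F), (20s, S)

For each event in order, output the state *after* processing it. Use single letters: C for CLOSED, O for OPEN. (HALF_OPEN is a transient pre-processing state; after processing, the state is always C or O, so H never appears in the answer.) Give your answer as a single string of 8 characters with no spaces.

State after each event:
  event#1 t=0s outcome=S: state=CLOSED
  event#2 t=4s outcome=F: state=CLOSED
  event#3 t=8s outcome=F: state=CLOSED
  event#4 t=10s outcome=F: state=OPEN
  event#5 t=11s outcome=S: state=OPEN
  event#6 t=15s outcome=F: state=OPEN
  event#7 t=19s outcome=F: state=OPEN
  event#8 t=20s outcome=S: state=CLOSED

Answer: CCCOOOOC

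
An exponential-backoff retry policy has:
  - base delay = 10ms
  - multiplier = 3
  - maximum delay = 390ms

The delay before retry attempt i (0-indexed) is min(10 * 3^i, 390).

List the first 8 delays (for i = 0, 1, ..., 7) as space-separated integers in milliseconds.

Computing each delay:
  i=0: min(10*3^0, 390) = 10
  i=1: min(10*3^1, 390) = 30
  i=2: min(10*3^2, 390) = 90
  i=3: min(10*3^3, 390) = 270
  i=4: min(10*3^4, 390) = 390
  i=5: min(10*3^5, 390) = 390
  i=6: min(10*3^6, 390) = 390
  i=7: min(10*3^7, 390) = 390

Answer: 10 30 90 270 390 390 390 390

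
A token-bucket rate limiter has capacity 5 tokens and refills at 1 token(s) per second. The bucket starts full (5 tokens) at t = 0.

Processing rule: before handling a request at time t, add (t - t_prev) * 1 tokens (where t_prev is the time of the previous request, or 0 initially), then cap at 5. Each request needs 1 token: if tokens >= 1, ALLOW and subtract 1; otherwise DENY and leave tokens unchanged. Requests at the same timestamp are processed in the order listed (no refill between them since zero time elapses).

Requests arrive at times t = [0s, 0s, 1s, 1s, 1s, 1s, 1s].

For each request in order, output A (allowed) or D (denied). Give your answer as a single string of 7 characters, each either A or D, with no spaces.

Simulating step by step:
  req#1 t=0s: ALLOW
  req#2 t=0s: ALLOW
  req#3 t=1s: ALLOW
  req#4 t=1s: ALLOW
  req#5 t=1s: ALLOW
  req#6 t=1s: ALLOW
  req#7 t=1s: DENY

Answer: AAAAAAD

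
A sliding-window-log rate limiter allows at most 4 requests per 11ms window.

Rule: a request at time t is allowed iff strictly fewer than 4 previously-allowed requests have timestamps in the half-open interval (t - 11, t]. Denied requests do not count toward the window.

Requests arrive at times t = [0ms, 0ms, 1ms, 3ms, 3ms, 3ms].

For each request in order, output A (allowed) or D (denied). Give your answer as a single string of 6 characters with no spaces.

Answer: AAAADD

Derivation:
Tracking allowed requests in the window:
  req#1 t=0ms: ALLOW
  req#2 t=0ms: ALLOW
  req#3 t=1ms: ALLOW
  req#4 t=3ms: ALLOW
  req#5 t=3ms: DENY
  req#6 t=3ms: DENY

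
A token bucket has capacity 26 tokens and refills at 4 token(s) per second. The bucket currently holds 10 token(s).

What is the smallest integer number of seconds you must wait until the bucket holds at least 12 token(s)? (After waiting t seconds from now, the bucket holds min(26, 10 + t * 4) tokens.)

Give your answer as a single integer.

Answer: 1

Derivation:
Need 10 + t * 4 >= 12, so t >= 2/4.
Smallest integer t = ceil(2/4) = 1.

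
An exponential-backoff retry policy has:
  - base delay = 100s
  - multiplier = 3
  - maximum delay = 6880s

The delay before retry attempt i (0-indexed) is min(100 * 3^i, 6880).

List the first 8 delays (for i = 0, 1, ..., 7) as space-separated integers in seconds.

Computing each delay:
  i=0: min(100*3^0, 6880) = 100
  i=1: min(100*3^1, 6880) = 300
  i=2: min(100*3^2, 6880) = 900
  i=3: min(100*3^3, 6880) = 2700
  i=4: min(100*3^4, 6880) = 6880
  i=5: min(100*3^5, 6880) = 6880
  i=6: min(100*3^6, 6880) = 6880
  i=7: min(100*3^7, 6880) = 6880

Answer: 100 300 900 2700 6880 6880 6880 6880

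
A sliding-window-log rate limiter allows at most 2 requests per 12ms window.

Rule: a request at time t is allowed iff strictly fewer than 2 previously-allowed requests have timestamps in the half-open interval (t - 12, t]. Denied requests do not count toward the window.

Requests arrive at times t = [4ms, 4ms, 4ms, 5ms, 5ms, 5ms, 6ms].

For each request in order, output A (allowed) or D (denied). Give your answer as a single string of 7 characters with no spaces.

Tracking allowed requests in the window:
  req#1 t=4ms: ALLOW
  req#2 t=4ms: ALLOW
  req#3 t=4ms: DENY
  req#4 t=5ms: DENY
  req#5 t=5ms: DENY
  req#6 t=5ms: DENY
  req#7 t=6ms: DENY

Answer: AADDDDD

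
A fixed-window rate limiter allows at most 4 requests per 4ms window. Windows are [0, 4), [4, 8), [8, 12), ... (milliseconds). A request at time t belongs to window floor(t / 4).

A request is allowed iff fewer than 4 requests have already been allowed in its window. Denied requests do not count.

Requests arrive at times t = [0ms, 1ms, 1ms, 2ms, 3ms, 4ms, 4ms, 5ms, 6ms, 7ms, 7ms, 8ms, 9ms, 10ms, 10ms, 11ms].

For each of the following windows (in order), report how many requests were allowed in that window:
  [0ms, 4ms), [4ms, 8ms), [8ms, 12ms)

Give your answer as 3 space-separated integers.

Processing requests:
  req#1 t=0ms (window 0): ALLOW
  req#2 t=1ms (window 0): ALLOW
  req#3 t=1ms (window 0): ALLOW
  req#4 t=2ms (window 0): ALLOW
  req#5 t=3ms (window 0): DENY
  req#6 t=4ms (window 1): ALLOW
  req#7 t=4ms (window 1): ALLOW
  req#8 t=5ms (window 1): ALLOW
  req#9 t=6ms (window 1): ALLOW
  req#10 t=7ms (window 1): DENY
  req#11 t=7ms (window 1): DENY
  req#12 t=8ms (window 2): ALLOW
  req#13 t=9ms (window 2): ALLOW
  req#14 t=10ms (window 2): ALLOW
  req#15 t=10ms (window 2): ALLOW
  req#16 t=11ms (window 2): DENY

Allowed counts by window: 4 4 4

Answer: 4 4 4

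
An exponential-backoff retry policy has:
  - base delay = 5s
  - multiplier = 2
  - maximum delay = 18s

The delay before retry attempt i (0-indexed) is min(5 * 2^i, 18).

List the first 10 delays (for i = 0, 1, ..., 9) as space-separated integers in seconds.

Computing each delay:
  i=0: min(5*2^0, 18) = 5
  i=1: min(5*2^1, 18) = 10
  i=2: min(5*2^2, 18) = 18
  i=3: min(5*2^3, 18) = 18
  i=4: min(5*2^4, 18) = 18
  i=5: min(5*2^5, 18) = 18
  i=6: min(5*2^6, 18) = 18
  i=7: min(5*2^7, 18) = 18
  i=8: min(5*2^8, 18) = 18
  i=9: min(5*2^9, 18) = 18

Answer: 5 10 18 18 18 18 18 18 18 18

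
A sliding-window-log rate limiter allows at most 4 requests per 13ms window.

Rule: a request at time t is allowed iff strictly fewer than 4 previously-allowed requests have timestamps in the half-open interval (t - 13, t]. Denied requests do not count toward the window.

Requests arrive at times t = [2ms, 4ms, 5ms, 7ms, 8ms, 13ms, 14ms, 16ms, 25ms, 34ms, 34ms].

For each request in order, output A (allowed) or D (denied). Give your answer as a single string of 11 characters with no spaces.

Answer: AAAADDDAAAA

Derivation:
Tracking allowed requests in the window:
  req#1 t=2ms: ALLOW
  req#2 t=4ms: ALLOW
  req#3 t=5ms: ALLOW
  req#4 t=7ms: ALLOW
  req#5 t=8ms: DENY
  req#6 t=13ms: DENY
  req#7 t=14ms: DENY
  req#8 t=16ms: ALLOW
  req#9 t=25ms: ALLOW
  req#10 t=34ms: ALLOW
  req#11 t=34ms: ALLOW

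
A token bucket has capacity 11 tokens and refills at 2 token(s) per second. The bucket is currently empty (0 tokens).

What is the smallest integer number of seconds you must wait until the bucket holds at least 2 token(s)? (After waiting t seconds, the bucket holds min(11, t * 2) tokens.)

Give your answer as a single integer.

Need t * 2 >= 2, so t >= 2/2.
Smallest integer t = ceil(2/2) = 1.

Answer: 1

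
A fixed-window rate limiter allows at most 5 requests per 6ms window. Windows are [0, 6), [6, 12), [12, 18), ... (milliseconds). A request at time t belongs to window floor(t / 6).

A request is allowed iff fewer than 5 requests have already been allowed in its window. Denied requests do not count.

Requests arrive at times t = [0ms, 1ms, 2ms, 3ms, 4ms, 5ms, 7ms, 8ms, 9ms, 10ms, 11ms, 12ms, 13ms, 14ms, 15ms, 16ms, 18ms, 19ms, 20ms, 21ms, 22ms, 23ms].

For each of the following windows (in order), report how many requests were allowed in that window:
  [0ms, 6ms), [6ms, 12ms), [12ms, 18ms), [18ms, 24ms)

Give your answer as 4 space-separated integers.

Processing requests:
  req#1 t=0ms (window 0): ALLOW
  req#2 t=1ms (window 0): ALLOW
  req#3 t=2ms (window 0): ALLOW
  req#4 t=3ms (window 0): ALLOW
  req#5 t=4ms (window 0): ALLOW
  req#6 t=5ms (window 0): DENY
  req#7 t=7ms (window 1): ALLOW
  req#8 t=8ms (window 1): ALLOW
  req#9 t=9ms (window 1): ALLOW
  req#10 t=10ms (window 1): ALLOW
  req#11 t=11ms (window 1): ALLOW
  req#12 t=12ms (window 2): ALLOW
  req#13 t=13ms (window 2): ALLOW
  req#14 t=14ms (window 2): ALLOW
  req#15 t=15ms (window 2): ALLOW
  req#16 t=16ms (window 2): ALLOW
  req#17 t=18ms (window 3): ALLOW
  req#18 t=19ms (window 3): ALLOW
  req#19 t=20ms (window 3): ALLOW
  req#20 t=21ms (window 3): ALLOW
  req#21 t=22ms (window 3): ALLOW
  req#22 t=23ms (window 3): DENY

Allowed counts by window: 5 5 5 5

Answer: 5 5 5 5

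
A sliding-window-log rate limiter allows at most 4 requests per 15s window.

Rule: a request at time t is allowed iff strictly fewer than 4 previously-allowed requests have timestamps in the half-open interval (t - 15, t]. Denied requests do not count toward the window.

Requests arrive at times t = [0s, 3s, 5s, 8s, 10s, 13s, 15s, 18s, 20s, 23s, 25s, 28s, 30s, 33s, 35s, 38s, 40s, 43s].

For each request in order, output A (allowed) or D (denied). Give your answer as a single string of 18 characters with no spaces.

Tracking allowed requests in the window:
  req#1 t=0s: ALLOW
  req#2 t=3s: ALLOW
  req#3 t=5s: ALLOW
  req#4 t=8s: ALLOW
  req#5 t=10s: DENY
  req#6 t=13s: DENY
  req#7 t=15s: ALLOW
  req#8 t=18s: ALLOW
  req#9 t=20s: ALLOW
  req#10 t=23s: ALLOW
  req#11 t=25s: DENY
  req#12 t=28s: DENY
  req#13 t=30s: ALLOW
  req#14 t=33s: ALLOW
  req#15 t=35s: ALLOW
  req#16 t=38s: ALLOW
  req#17 t=40s: DENY
  req#18 t=43s: DENY

Answer: AAAADDAAAADDAAAADD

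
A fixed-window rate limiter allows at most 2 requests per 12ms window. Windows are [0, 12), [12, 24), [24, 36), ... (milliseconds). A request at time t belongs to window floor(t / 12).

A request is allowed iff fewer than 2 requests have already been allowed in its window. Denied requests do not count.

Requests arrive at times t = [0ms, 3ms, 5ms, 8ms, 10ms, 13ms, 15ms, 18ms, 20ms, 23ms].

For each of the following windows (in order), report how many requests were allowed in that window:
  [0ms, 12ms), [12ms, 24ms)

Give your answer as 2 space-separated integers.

Processing requests:
  req#1 t=0ms (window 0): ALLOW
  req#2 t=3ms (window 0): ALLOW
  req#3 t=5ms (window 0): DENY
  req#4 t=8ms (window 0): DENY
  req#5 t=10ms (window 0): DENY
  req#6 t=13ms (window 1): ALLOW
  req#7 t=15ms (window 1): ALLOW
  req#8 t=18ms (window 1): DENY
  req#9 t=20ms (window 1): DENY
  req#10 t=23ms (window 1): DENY

Allowed counts by window: 2 2

Answer: 2 2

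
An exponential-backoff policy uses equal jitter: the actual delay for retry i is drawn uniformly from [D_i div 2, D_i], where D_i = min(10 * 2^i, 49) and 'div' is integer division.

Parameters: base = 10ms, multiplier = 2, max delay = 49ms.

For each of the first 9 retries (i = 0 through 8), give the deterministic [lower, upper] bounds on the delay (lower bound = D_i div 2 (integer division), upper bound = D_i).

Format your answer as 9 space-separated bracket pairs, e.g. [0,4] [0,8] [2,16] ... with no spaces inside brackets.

Computing bounds per retry:
  i=0: D_i=min(10*2^0,49)=10, bounds=[5,10]
  i=1: D_i=min(10*2^1,49)=20, bounds=[10,20]
  i=2: D_i=min(10*2^2,49)=40, bounds=[20,40]
  i=3: D_i=min(10*2^3,49)=49, bounds=[24,49]
  i=4: D_i=min(10*2^4,49)=49, bounds=[24,49]
  i=5: D_i=min(10*2^5,49)=49, bounds=[24,49]
  i=6: D_i=min(10*2^6,49)=49, bounds=[24,49]
  i=7: D_i=min(10*2^7,49)=49, bounds=[24,49]
  i=8: D_i=min(10*2^8,49)=49, bounds=[24,49]

Answer: [5,10] [10,20] [20,40] [24,49] [24,49] [24,49] [24,49] [24,49] [24,49]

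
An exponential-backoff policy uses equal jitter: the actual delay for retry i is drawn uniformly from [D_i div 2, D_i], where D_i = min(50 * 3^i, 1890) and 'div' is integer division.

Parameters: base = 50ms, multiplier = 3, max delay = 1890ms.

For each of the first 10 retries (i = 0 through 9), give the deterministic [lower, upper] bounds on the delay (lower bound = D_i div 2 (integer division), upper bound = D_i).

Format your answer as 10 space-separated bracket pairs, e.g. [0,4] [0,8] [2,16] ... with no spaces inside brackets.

Computing bounds per retry:
  i=0: D_i=min(50*3^0,1890)=50, bounds=[25,50]
  i=1: D_i=min(50*3^1,1890)=150, bounds=[75,150]
  i=2: D_i=min(50*3^2,1890)=450, bounds=[225,450]
  i=3: D_i=min(50*3^3,1890)=1350, bounds=[675,1350]
  i=4: D_i=min(50*3^4,1890)=1890, bounds=[945,1890]
  i=5: D_i=min(50*3^5,1890)=1890, bounds=[945,1890]
  i=6: D_i=min(50*3^6,1890)=1890, bounds=[945,1890]
  i=7: D_i=min(50*3^7,1890)=1890, bounds=[945,1890]
  i=8: D_i=min(50*3^8,1890)=1890, bounds=[945,1890]
  i=9: D_i=min(50*3^9,1890)=1890, bounds=[945,1890]

Answer: [25,50] [75,150] [225,450] [675,1350] [945,1890] [945,1890] [945,1890] [945,1890] [945,1890] [945,1890]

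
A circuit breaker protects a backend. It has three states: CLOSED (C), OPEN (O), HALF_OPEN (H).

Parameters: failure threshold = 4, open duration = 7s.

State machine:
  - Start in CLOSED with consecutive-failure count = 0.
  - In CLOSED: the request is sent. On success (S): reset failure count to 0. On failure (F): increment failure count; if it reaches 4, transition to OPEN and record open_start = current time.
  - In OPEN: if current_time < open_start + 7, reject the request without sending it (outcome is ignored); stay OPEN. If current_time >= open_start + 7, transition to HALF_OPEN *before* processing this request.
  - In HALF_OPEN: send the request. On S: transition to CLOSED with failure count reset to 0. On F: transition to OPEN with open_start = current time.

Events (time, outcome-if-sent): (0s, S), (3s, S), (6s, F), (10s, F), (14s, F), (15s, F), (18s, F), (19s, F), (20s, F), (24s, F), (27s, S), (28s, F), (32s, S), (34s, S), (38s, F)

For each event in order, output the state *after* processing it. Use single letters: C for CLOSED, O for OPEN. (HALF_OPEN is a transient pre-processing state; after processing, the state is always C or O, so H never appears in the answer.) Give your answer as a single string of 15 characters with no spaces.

Answer: CCCCCOOOOOOOCCC

Derivation:
State after each event:
  event#1 t=0s outcome=S: state=CLOSED
  event#2 t=3s outcome=S: state=CLOSED
  event#3 t=6s outcome=F: state=CLOSED
  event#4 t=10s outcome=F: state=CLOSED
  event#5 t=14s outcome=F: state=CLOSED
  event#6 t=15s outcome=F: state=OPEN
  event#7 t=18s outcome=F: state=OPEN
  event#8 t=19s outcome=F: state=OPEN
  event#9 t=20s outcome=F: state=OPEN
  event#10 t=24s outcome=F: state=OPEN
  event#11 t=27s outcome=S: state=OPEN
  event#12 t=28s outcome=F: state=OPEN
  event#13 t=32s outcome=S: state=CLOSED
  event#14 t=34s outcome=S: state=CLOSED
  event#15 t=38s outcome=F: state=CLOSED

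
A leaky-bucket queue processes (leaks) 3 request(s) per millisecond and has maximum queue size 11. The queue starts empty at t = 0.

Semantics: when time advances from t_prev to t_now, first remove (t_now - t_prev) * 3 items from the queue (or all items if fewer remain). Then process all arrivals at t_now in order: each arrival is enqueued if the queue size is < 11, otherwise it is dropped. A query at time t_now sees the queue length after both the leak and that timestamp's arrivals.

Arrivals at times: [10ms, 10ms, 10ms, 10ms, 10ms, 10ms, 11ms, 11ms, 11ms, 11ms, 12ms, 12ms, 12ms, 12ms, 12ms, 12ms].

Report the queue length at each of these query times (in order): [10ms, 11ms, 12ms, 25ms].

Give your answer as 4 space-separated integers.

Queue lengths at query times:
  query t=10ms: backlog = 6
  query t=11ms: backlog = 7
  query t=12ms: backlog = 10
  query t=25ms: backlog = 0

Answer: 6 7 10 0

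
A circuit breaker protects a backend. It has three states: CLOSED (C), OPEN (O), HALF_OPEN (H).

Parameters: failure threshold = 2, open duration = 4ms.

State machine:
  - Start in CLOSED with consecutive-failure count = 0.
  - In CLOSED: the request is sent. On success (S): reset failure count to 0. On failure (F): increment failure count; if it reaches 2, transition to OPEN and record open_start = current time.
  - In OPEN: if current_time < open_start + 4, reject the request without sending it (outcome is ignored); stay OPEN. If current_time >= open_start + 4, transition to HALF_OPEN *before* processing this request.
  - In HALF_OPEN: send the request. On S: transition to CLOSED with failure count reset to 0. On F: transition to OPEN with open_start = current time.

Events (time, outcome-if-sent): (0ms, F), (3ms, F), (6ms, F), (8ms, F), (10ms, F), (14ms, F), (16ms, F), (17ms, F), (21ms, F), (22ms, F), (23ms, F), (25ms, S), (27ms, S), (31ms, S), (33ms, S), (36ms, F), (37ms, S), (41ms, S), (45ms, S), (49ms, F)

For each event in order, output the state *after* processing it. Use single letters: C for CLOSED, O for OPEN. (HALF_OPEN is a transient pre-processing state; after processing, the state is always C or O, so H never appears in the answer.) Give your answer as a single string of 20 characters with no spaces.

State after each event:
  event#1 t=0ms outcome=F: state=CLOSED
  event#2 t=3ms outcome=F: state=OPEN
  event#3 t=6ms outcome=F: state=OPEN
  event#4 t=8ms outcome=F: state=OPEN
  event#5 t=10ms outcome=F: state=OPEN
  event#6 t=14ms outcome=F: state=OPEN
  event#7 t=16ms outcome=F: state=OPEN
  event#8 t=17ms outcome=F: state=OPEN
  event#9 t=21ms outcome=F: state=OPEN
  event#10 t=22ms outcome=F: state=OPEN
  event#11 t=23ms outcome=F: state=OPEN
  event#12 t=25ms outcome=S: state=CLOSED
  event#13 t=27ms outcome=S: state=CLOSED
  event#14 t=31ms outcome=S: state=CLOSED
  event#15 t=33ms outcome=S: state=CLOSED
  event#16 t=36ms outcome=F: state=CLOSED
  event#17 t=37ms outcome=S: state=CLOSED
  event#18 t=41ms outcome=S: state=CLOSED
  event#19 t=45ms outcome=S: state=CLOSED
  event#20 t=49ms outcome=F: state=CLOSED

Answer: COOOOOOOOOOCCCCCCCCC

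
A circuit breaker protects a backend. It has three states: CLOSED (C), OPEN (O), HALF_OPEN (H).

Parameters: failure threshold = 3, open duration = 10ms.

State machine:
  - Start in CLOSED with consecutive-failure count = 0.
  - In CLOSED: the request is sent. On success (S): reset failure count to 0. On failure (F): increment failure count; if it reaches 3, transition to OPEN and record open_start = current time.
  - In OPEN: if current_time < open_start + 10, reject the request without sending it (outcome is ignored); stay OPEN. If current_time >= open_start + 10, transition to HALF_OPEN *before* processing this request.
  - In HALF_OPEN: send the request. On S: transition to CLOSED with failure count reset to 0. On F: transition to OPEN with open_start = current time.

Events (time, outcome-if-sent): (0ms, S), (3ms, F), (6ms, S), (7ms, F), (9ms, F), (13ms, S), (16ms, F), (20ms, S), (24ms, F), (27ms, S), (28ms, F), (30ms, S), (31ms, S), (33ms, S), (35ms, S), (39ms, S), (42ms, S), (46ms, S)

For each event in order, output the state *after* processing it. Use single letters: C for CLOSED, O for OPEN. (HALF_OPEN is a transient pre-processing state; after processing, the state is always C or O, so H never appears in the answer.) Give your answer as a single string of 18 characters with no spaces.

Answer: CCCCCCCCCCCCCCCCCC

Derivation:
State after each event:
  event#1 t=0ms outcome=S: state=CLOSED
  event#2 t=3ms outcome=F: state=CLOSED
  event#3 t=6ms outcome=S: state=CLOSED
  event#4 t=7ms outcome=F: state=CLOSED
  event#5 t=9ms outcome=F: state=CLOSED
  event#6 t=13ms outcome=S: state=CLOSED
  event#7 t=16ms outcome=F: state=CLOSED
  event#8 t=20ms outcome=S: state=CLOSED
  event#9 t=24ms outcome=F: state=CLOSED
  event#10 t=27ms outcome=S: state=CLOSED
  event#11 t=28ms outcome=F: state=CLOSED
  event#12 t=30ms outcome=S: state=CLOSED
  event#13 t=31ms outcome=S: state=CLOSED
  event#14 t=33ms outcome=S: state=CLOSED
  event#15 t=35ms outcome=S: state=CLOSED
  event#16 t=39ms outcome=S: state=CLOSED
  event#17 t=42ms outcome=S: state=CLOSED
  event#18 t=46ms outcome=S: state=CLOSED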